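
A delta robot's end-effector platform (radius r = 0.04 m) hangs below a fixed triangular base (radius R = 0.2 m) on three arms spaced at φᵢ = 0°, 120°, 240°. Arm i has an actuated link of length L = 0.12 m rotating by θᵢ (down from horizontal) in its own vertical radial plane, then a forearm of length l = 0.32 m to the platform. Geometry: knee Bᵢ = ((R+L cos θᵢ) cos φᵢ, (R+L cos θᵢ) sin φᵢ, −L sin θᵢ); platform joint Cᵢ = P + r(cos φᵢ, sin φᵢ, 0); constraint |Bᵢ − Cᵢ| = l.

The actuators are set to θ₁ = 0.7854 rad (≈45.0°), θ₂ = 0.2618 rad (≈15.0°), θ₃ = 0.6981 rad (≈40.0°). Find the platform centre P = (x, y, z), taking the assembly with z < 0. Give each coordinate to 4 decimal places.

(-0.0276, 0.0328, -0.2495)

φ1=0.0°: virtual centre (0.2449, 0.0000, -0.0849), radius l
centre 2 = (0.2759·cos120.0°, 0.2759·sin120.0°, -0.0311) = (-0.1380, 0.2389, -0.0311)
φ3=240.0°: virtual centre (-0.1260, -0.2182, -0.0771), radius l
subtract pairs → two planes through P
[-0.7656 0.4779 0.1076]·P = 0.0099;  [-0.7416 -0.4364 0.0154]·P = 0.0023
det = 0.6885;  x = -0.0079+0.0789z,  y = 0.0082+-0.0987z
quadratic in z: (1.0160)z²+(0.1282)z+(-0.0313)=0, √Δ=0.3788 → z ∈ {-0.2495, 0.1233}; z = -0.2495 (taking z<0)
x = -0.0276, y = 0.0328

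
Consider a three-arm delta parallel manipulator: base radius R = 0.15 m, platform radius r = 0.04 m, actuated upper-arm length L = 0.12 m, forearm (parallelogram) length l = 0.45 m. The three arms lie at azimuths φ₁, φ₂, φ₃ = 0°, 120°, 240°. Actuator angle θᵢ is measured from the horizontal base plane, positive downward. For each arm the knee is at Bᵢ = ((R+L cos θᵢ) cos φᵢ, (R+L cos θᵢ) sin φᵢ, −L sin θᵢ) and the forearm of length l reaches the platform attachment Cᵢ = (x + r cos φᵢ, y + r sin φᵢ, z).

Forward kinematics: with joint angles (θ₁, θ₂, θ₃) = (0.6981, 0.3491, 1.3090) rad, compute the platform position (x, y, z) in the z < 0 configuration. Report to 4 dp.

(0.0269, 0.1428, -0.4663)

arm 1 at φ=0.0°: (R−r)+L cos θ1 = 0.2019;  S1 = (0.2019, 0.0000, -0.0771)
arm 2 at φ=120.0°: (R−r)+L cos θ2 = 0.2228;  S2 = (-0.1114, 0.1929, -0.0410)
arm 3 at φ=240.0°: (R−r)+L cos θ3 = 0.1411;  S3 = (-0.0705, -0.1222, -0.1159)
|S₂|²−|S₁|² = 0.0046;  |S₃|²−|S₁|² = -0.0134
plane₁₂: -0.6266x+0.3858y+0.0722z = 0.0046
det = 0.3633;  x = 0.0111+-0.0338z,  y = 0.0300+-0.2420z
sphere 1 gives Az²+Bz+C=0 with A=1.0597, B=0.1527, C=-0.1593;  B²−4AC=0.6983;  roots -0.4663, 0.3223;  negative root z = -0.4663
x = 0.0269, y = 0.1428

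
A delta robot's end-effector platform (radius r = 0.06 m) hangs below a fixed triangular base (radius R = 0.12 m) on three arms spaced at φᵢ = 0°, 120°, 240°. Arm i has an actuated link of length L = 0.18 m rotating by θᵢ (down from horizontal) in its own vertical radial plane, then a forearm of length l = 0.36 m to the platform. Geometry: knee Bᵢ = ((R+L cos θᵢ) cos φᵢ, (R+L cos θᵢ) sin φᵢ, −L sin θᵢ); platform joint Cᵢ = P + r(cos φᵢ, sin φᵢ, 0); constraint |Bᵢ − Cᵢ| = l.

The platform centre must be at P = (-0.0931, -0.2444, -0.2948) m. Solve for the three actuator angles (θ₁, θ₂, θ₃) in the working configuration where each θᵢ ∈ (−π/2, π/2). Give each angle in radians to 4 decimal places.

arm 1 (φ=0.0°): x'=-0.0931, y'=-0.2444
  A cos θ + B sin θ = C:  0.1531·cos θ + -0.2948·sin θ = -0.2024
  γ=atan2(-0.2948,0.1531)=-1.0918;  ψ=arccos(-0.6094)=2.2261;  θ1=γ+ψ≈1.1343
arm 2 (φ=120.0°): x'=-0.1651, y'=0.2028
  e−x'=0.2251;  (l²−L²−(e−x')²−y'²−z²)/2L = -0.2264
  θ2 = atan2(B,A) + arccos(C/0.3709) = 1.3088
rotate P by −φ3: (0.2582, 0.0416, -0.2948)
  e−x'=-0.1982;  (l²−L²−(e−x')²−y'²−z²)/2L = -0.0853
  √(A²+B²)=0.3552;  θ3 = -2.1627+1.8134 ≈ -0.3493

θ₁ = 1.1343, θ₂ = 1.3088, θ₃ = -0.3493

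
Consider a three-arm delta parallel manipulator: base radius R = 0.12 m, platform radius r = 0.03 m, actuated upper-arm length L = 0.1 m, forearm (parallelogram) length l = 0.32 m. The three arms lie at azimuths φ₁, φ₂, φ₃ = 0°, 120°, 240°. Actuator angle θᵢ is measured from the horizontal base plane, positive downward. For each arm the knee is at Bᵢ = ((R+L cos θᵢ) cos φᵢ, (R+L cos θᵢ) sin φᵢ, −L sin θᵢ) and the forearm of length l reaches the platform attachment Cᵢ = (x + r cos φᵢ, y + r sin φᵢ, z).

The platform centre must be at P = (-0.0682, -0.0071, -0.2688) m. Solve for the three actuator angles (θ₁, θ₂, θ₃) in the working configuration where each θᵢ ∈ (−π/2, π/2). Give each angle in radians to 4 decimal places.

rotate P by −φ1: (-0.0682, -0.0071, -0.2688)
  A cos θ + B sin θ = C:  0.1582·cos θ + -0.2688·sin θ = -0.0247
  γ=atan2(-0.2688,0.1582)=-1.0388;  ψ=arccos(-0.0790)=1.6499;  θ1=γ+ψ≈0.6111
rotate P by −φ2: (0.0280, 0.0626, -0.2688)
  A cos θ + B sin θ = C:  0.0620·cos θ + -0.2688·sin θ = 0.0619
  √(A²+B²)=0.2759;  θ2 = -1.3439+1.3446 ≈ 0.0006
φ3=240.0° → target in arm frame (0.0402, -0.0555)
  A=0.0498, B=-0.2688, C=(l²−L²−A²−y'²−z²)/(2L)=0.0729
  θ3 = atan2(B,A) + arccos(C/0.2734) = -0.0871

θ₁ = 0.6111, θ₂ = 0.0006, θ₃ = -0.0871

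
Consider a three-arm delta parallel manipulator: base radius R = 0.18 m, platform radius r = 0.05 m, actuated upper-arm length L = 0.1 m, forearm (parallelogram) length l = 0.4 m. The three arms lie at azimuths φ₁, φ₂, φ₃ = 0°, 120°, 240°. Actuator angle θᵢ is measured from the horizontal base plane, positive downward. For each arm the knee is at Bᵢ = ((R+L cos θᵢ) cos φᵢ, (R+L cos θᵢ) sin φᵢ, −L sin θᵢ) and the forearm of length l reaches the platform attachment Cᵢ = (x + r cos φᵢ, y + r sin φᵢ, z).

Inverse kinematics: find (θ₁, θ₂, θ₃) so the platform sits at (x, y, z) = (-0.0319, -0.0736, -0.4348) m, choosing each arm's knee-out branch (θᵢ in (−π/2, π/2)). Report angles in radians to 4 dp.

rotate P by −φ1: (-0.0319, -0.0736, -0.4348)
  e−x'=0.1619;  (l²−L²−(e−x')²−y'²−z²)/2L = -0.3534
  γ=atan2(-0.4348,0.1619)=-1.2143;  ψ=arccos(-0.7617)=2.4367;  θ1=γ+ψ≈1.2224
rotate P by −φ2: (-0.0478, 0.0644, -0.4348)
  e−x'=0.1778;  (l²−L²−(e−x')²−y'²−z²)/2L = -0.3741
  √(A²+B²)=0.4697;  θ2 = -1.1826+2.4919 ≈ 1.3093
rotate P by −φ3: (0.0797, 0.0092, -0.4348)
  A cos θ + B sin θ = C:  0.0503·cos θ + -0.4348·sin θ = -0.2083
  γ=atan2(-0.4348,0.0503)=-1.4556;  ψ=arccos(-0.4760)=2.0669;  θ3=γ+ψ≈0.6113

θ₁ = 1.2224, θ₂ = 1.3093, θ₃ = 0.6113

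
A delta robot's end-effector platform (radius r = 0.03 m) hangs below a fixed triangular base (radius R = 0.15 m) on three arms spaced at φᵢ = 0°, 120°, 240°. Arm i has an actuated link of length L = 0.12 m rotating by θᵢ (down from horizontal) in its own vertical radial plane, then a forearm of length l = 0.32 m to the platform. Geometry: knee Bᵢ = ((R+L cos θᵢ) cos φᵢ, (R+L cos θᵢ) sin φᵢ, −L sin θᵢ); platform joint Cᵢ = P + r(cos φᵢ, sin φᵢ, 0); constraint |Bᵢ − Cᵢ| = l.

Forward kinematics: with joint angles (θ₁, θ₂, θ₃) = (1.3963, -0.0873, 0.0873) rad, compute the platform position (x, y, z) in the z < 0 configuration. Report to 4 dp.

(-0.1546, 0.0121, -0.2406)

arm 1 at φ=0.0°: (R−r)+L cos θ1 = 0.1408;  S1 = (0.1408, 0.0000, -0.1182)
S2 = (0.2395·cos120.0°, 0.2395·sin120.0°, 0.0105) = (-0.1198, 0.2075, 0.0105)
arm 3 at φ=240.0°: (R−r)+L cos θ3 = 0.2395;  S3 = (-0.1198, -0.2075, -0.0105)
subtract pairs → two planes through P
linear system: -0.5212x+0.4149y = 0.0237−0.2573z; -0.5212x+-0.4149y = 0.0237−0.2154z
Cramer: x(z) = -0.0455+0.4535z;  y(z) = 0.0000-0.0504z
quadratic in z: (1.2082)z²+(0.0674)z+(-0.0537)=0, √Δ=0.5140 → z ∈ {-0.2406, 0.1848}; z = -0.2406 (taking z<0)
x = -0.1546, y = 0.0121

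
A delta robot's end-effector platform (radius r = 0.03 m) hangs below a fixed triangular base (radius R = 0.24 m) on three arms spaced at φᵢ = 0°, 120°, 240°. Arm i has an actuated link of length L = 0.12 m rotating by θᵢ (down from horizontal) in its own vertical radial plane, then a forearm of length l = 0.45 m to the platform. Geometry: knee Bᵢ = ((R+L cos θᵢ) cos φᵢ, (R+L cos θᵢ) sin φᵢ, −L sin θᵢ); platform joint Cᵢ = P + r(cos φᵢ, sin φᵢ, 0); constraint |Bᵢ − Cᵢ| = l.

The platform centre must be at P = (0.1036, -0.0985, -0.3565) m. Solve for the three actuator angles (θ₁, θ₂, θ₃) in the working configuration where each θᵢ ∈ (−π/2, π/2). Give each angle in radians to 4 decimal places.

θ₁ = -0.1743, θ₂ = 1.3093, θ₃ = 0.3490

rotate P by −φ1: (0.1036, -0.0985, -0.3565)
  e−x'=0.1064;  (l²−L²−(e−x')²−y'²−z²)/2L = 0.1666
  θ1 = atan2(B,A) + arccos(C/0.3720) = -0.1743
rotate P by −φ2: (-0.1371, -0.0405, -0.3565)
  A cos θ + B sin θ = C:  0.3471·cos θ + -0.3565·sin θ = -0.2546
  √(A²+B²)=0.4976;  θ2 = -0.7988+2.1080 ≈ 1.3093
φ3=240.0° → target in arm frame (0.0335, 0.1390)
  e−x'=0.1765;  (l²−L²−(e−x')²−y'²−z²)/2L = 0.0439
  √(A²+B²)=0.3978;  θ3 = -1.1111+1.4601 ≈ 0.3490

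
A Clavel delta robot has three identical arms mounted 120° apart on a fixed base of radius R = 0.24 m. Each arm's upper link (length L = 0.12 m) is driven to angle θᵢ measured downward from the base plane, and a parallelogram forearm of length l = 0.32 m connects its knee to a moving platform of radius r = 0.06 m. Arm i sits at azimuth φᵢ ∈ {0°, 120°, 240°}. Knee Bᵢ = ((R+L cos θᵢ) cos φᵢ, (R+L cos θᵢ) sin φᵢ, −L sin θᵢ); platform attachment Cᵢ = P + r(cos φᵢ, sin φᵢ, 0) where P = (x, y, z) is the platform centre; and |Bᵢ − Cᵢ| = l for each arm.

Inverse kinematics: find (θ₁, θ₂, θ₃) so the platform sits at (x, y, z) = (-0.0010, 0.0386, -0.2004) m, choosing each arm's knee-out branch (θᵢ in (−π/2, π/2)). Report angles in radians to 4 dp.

rotate P by −φ1: (-0.0010, 0.0386, -0.2004)
  e−x'=0.1810;  (l²−L²−(e−x')²−y'²−z²)/2L = 0.0566
  √(A²+B²)=0.2700;  θ1 = -0.8362+1.3596 ≈ 0.5233
arm 2 (φ=120.0°): x'=0.0339, y'=-0.0184
  A=0.1461, B=-0.2004, C=(l²−L²−A²−y'²−z²)/(2L)=0.1090
  γ=atan2(-0.2004,0.1461)=-0.9409;  ψ=arccos(0.4396)=1.1156;  θ2=γ+ψ≈0.1747
φ3=240.0° → target in arm frame (-0.0329, -0.0202)
  e−x'=0.2129;  (l²−L²−(e−x')²−y'²−z²)/2L = 0.0087
  γ=atan2(-0.2004,0.2129)=-0.7551;  ψ=arccos(0.0298)=1.5409;  θ3=γ+ψ≈0.7858

θ₁ = 0.5233, θ₂ = 0.1747, θ₃ = 0.7858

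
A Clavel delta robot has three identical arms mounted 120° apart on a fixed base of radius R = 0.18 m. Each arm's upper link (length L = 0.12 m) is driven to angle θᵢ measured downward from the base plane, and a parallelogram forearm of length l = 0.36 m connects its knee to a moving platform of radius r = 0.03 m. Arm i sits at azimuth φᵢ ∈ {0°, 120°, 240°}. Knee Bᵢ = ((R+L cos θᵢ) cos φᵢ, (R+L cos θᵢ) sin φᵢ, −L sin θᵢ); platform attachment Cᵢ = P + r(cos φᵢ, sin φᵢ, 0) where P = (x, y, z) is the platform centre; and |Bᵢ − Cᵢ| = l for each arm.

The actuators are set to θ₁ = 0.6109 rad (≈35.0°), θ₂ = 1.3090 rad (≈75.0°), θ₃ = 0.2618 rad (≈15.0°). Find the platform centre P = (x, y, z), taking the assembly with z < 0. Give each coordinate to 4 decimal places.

(0.0256, -0.1081, -0.3303)

arm 1 at φ=0.0°: ρ1 = 0.2483;  O1 = (0.2483, 0.0000, -0.0688)
arm 2 at φ=120.0°: ρ2 = 0.1811;  O2 = (-0.0905, 0.1568, -0.1159)
O3 = (0.2659·cos240.0°, 0.2659·sin240.0°, -0.0311) = (-0.1330, -0.2303, -0.0311)
|O₂|²−|O₁|² = -0.0202;  |O₃|²−|O₁|² = 0.0053
[-0.6776 0.3136 -0.0942]·P = -0.0202;  [-0.7625 -0.4606 0.0755]·P = 0.0053
det = 0.5512;  x = 0.0138+-0.0357z,  y = -0.0344+0.2231z
sphere 1 gives Az²+Bz+C=0 with A=1.0511, B=0.1391, C=-0.0687;  B²−4AC=0.3082;  roots -0.3303, 0.1980;  negative root z = -0.3303
x = 0.0256, y = -0.1081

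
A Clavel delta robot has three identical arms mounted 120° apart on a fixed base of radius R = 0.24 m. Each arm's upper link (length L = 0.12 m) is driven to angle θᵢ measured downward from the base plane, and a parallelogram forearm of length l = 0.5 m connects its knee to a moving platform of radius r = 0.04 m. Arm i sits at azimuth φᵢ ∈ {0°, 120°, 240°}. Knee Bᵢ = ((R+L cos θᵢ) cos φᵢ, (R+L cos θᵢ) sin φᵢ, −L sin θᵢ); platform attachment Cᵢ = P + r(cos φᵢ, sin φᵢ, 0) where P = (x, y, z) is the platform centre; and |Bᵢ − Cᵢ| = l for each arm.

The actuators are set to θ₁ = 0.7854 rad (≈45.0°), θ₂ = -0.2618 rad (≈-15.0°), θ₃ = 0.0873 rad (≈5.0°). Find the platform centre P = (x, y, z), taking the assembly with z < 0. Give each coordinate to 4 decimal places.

(-0.1010, 0.0293, -0.4015)

φ1=0.0°: virtual centre (0.2849, 0.0000, -0.0849), radius l
S2 = (0.3159·cos120.0°, 0.3159·sin120.0°, 0.0311) = (-0.1580, 0.2736, 0.0311)
S3 = (0.3195·cos240.0°, 0.3195·sin240.0°, -0.0105) = (-0.1598, -0.2767, -0.0105)
subtract pairs → two planes through P
linear system: -0.8856x+0.5472y = 0.0124−0.2318z; -0.8892x+-0.5535y = 0.0139−0.1488z
det = 0.9767;  x = -0.0148+0.2147z,  y = -0.0013+-0.0762z
quadratic in z: (1.0519)z²+(0.0412)z+(-0.1530)=0, √Δ=0.8034 → z ∈ {-0.4015, 0.3623}; z = -0.4015 (taking z<0)
x = -0.1010, y = 0.0293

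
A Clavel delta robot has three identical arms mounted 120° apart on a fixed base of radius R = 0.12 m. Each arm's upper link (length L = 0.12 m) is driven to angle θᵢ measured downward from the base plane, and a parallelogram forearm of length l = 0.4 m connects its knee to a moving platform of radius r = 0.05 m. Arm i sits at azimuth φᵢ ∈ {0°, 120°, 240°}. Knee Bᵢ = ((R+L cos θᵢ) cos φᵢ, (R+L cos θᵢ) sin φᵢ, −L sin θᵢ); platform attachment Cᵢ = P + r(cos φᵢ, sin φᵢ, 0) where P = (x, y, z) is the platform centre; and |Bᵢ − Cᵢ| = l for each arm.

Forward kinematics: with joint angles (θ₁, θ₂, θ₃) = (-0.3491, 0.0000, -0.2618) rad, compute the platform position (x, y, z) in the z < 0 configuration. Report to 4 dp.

(0.0286, -0.0301, -0.3268)

arm 1 at φ=0.0°: e+L cos θ1 = 0.1828;  S1 = (0.1828, 0.0000, 0.0410)
φ2=120.0°: virtual centre (-0.0950, 0.1645, 0.0000), radius l
S3 = (0.1859·cos240.0°, 0.1859·sin240.0°, 0.0311) = (-0.0930, -0.1610, 0.0311)
subtract pairs → two planes through P
linear system: -0.5555x+0.3291y = 0.0010−-0.0821z; -0.5514x+-0.3220y = 0.0004−-0.0200z
Cramer: x(z) = -0.0013-0.0916z;  y(z) = 0.0009+0.0948z
quadratic in z: (1.0174)z²+(-0.0482)z+(-0.1244)=0, √Δ=0.7132 → z ∈ {-0.3268, 0.3742}; z = -0.3268 (taking z<0)
x = 0.0286, y = -0.0301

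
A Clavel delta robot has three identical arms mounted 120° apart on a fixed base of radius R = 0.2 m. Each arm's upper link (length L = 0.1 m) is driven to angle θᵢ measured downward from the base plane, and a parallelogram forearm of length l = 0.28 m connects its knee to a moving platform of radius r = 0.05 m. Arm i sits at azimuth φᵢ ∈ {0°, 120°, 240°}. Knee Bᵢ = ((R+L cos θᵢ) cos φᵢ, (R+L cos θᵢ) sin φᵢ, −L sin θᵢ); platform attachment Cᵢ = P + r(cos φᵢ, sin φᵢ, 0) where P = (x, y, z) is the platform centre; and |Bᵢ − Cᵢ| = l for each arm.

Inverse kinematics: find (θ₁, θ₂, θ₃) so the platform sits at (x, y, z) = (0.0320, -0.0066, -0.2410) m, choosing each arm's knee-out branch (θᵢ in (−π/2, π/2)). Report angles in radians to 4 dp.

φ1=0.0° → target in arm frame (0.0320, -0.0066)
  A cos θ + B sin θ = C:  0.1180·cos θ + -0.2410·sin θ = -0.0182
  θ1 = atan2(B,A) + arccos(C/0.2683) = 0.5234
arm 2 (φ=120.0°): x'=-0.0217, y'=-0.0244
  A=0.1717, B=-0.2410, C=(l²−L²−A²−y'²−z²)/(2L)=-0.0988
  √(A²+B²)=0.2959;  θ2 = -0.9517+1.9113 ≈ 0.9595
arm 3 (φ=240.0°): x'=-0.0103, y'=0.0310
  A=0.1603, B=-0.2410, C=(l²−L²−A²−y'²−z²)/(2L)=-0.0817
  θ3 = atan2(B,A) + arccos(C/0.2894) = 0.8730

θ₁ = 0.5234, θ₂ = 0.9595, θ₃ = 0.8730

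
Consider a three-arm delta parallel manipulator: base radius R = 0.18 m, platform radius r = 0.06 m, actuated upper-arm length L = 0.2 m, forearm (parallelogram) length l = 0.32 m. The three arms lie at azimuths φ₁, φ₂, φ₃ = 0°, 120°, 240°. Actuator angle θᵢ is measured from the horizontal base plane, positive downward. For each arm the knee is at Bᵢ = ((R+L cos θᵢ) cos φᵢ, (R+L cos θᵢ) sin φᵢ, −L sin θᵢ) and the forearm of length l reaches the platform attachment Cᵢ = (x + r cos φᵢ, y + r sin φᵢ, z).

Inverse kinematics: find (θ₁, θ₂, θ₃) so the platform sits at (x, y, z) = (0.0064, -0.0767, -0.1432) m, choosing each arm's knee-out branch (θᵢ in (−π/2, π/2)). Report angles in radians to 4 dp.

arm 1 (φ=0.0°): x'=0.0064, y'=-0.0767
  A cos θ + B sin θ = C:  0.1136·cos θ + -0.1432·sin θ = 0.0578
  θ1 = atan2(B,A) + arccos(C/0.1828) = 0.3491
φ2=120.0° → target in arm frame (-0.0696, 0.0328)
  e−x'=0.1896;  (l²−L²−(e−x')²−y'²−z²)/2L = 0.0122
  γ=atan2(-0.1432,0.1896)=-0.6468;  ψ=arccos(0.0511)=1.5196;  θ2=γ+ψ≈0.8728
arm 3 (φ=240.0°): x'=0.0632, y'=0.0439
  A=0.0568, B=-0.1432, C=(l²−L²−A²−y'²−z²)/(2L)=0.0919
  θ3 = atan2(B,A) + arccos(C/0.1540) = -0.2614

θ₁ = 0.3491, θ₂ = 0.8728, θ₃ = -0.2614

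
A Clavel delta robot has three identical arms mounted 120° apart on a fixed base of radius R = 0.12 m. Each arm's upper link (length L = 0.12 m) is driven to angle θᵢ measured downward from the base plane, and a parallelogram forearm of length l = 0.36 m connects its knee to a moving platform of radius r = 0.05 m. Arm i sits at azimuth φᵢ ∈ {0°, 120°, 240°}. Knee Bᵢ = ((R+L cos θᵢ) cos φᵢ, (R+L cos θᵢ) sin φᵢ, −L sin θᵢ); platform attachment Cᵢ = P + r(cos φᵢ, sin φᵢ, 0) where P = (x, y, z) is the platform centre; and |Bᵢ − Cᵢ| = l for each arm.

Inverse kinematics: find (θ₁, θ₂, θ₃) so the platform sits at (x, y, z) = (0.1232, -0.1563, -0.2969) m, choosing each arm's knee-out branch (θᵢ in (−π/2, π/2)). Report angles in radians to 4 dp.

rotate P by −φ1: (0.1232, -0.1563, -0.2969)
  A=-0.0532, B=-0.2969, C=(l²−L²−A²−y'²−z²)/(2L)=-0.0009
  γ=atan2(-0.2969,-0.0532)=-1.7481;  ψ=arccos(-0.0029)=1.5737;  θ1=γ+ψ≈-0.1744
rotate P by −φ2: (-0.1970, -0.0285, -0.2969)
  A=0.2670, B=-0.2969, C=(l²−L²−A²−y'²−z²)/(2L)=-0.1876
  √(A²+B²)=0.3993;  θ2 = -0.8384+2.0600 ≈ 1.2216
φ3=240.0° → target in arm frame (0.0738, 0.1848)
  A cos θ + B sin θ = C:  -0.0038·cos θ + -0.2969·sin θ = -0.0297
  γ=atan2(-0.2969,-0.0038)=-1.5835;  ψ=arccos(-0.1001)=1.6710;  θ3=γ+ψ≈0.0876

θ₁ = -0.1744, θ₂ = 1.2216, θ₃ = 0.0876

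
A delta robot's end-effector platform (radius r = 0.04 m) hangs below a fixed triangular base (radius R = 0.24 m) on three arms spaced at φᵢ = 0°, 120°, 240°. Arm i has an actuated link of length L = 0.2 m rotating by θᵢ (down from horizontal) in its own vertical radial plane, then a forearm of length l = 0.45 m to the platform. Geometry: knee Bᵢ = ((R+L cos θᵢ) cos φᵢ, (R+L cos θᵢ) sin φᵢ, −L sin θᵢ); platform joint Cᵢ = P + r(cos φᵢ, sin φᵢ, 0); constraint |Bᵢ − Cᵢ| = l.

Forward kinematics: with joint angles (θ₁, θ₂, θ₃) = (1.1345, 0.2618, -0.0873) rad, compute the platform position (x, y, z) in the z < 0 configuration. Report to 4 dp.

(-0.1483, -0.0314, -0.3004)

arm 1 at φ=0.0°: e+L cos θ1 = 0.2845;  O1 = (0.2845, 0.0000, -0.1813)
O2 = (0.3932·cos120.0°, 0.3932·sin120.0°, -0.0518) = (-0.1966, 0.3405, -0.0518)
arm 3 at φ=240.0°: e+L cos θ3 = 0.3992;  O3 = (-0.1996, -0.3458, 0.0174)
|O₂|²−|O₁|² = 0.0435;  |O₃|²−|O₁|² = 0.0459
plane₁₂: -0.9622x+0.6810y+0.2590z = 0.0435
Cramer: x(z) = -0.0463+0.3395z;  y(z) = -0.0016+0.0993z
sphere 1 gives Az²+Bz+C=0 with A=1.1251, B=0.1376, C=-0.0602;  B²−4AC=0.2899;  roots -0.3004, 0.1781;  negative root z = -0.3004
x = -0.1483, y = -0.0314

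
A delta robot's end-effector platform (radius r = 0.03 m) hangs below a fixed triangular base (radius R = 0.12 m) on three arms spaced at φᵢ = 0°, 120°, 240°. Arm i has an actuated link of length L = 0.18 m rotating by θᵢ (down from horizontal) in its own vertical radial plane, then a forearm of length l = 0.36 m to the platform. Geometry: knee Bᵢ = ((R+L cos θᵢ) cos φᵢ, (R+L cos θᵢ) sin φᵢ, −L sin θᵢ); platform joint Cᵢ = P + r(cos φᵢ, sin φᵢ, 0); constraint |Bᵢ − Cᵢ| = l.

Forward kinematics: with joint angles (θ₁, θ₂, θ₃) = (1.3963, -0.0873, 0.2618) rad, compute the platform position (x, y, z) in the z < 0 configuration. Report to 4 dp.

centre 1 = (0.1213·cos0.0°, 0.1213·sin0.0°, -0.1773) = (0.1213, 0.0000, -0.1773)
centre 2 = (0.2693·cos120.0°, 0.2693·sin120.0°, 0.0157) = (-0.1347, 0.2332, 0.0157)
φ3=240.0°: virtual centre (-0.1319, -0.2285, -0.0466), radius l
subtract pairs → two planes through P
[-0.5118 0.4665 0.3859]·P = 0.0267;  [-0.5064 -0.4570 0.2614]·P = 0.0257
det = 0.4701;  x = -0.0514+0.6345z,  y = 0.0008+-0.1311z
sphere 1 gives Az²+Bz+C=0 with A=1.4198, B=0.1353, C=-0.0684;  B²−4AC=0.4066;  roots -0.2722, 0.1769;  negative root z = -0.2722
x = -0.2241, y = 0.0365

(-0.2241, 0.0365, -0.2722)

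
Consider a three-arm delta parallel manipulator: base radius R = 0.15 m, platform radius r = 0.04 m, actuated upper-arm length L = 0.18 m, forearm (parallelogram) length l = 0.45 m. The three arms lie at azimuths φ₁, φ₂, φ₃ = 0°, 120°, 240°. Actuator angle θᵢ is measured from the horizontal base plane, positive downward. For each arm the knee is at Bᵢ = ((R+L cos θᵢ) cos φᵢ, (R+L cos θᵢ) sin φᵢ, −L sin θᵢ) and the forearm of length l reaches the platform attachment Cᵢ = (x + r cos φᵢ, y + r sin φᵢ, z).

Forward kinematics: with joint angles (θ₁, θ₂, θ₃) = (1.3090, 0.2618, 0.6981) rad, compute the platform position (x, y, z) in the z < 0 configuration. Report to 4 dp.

arm 1 at φ=0.0°: (R−r)+L cos θ1 = 0.1566;  S1 = (0.1566, 0.0000, -0.1739)
S2 = (0.2839·cos120.0°, 0.2839·sin120.0°, -0.0466) = (-0.1419, 0.2458, -0.0466)
S3 = (0.2479·cos240.0°, 0.2479·sin240.0°, -0.1157) = (-0.1239, -0.2147, -0.1157)
subtract pairs → two planes through P
plane₁₂: -0.5970x+0.4917y+0.2546z = 0.0280
det = 0.5322;  x = -0.0411+0.3128z,  y = 0.0070+-0.1379z
sphere 1 gives Az²+Bz+C=0 with A=1.1169, B=0.2221, C=-0.1331;  B²−4AC=0.6440;  roots -0.4587, 0.2598;  negative root z = -0.4587
x = -0.1846, y = 0.0702

(-0.1846, 0.0702, -0.4587)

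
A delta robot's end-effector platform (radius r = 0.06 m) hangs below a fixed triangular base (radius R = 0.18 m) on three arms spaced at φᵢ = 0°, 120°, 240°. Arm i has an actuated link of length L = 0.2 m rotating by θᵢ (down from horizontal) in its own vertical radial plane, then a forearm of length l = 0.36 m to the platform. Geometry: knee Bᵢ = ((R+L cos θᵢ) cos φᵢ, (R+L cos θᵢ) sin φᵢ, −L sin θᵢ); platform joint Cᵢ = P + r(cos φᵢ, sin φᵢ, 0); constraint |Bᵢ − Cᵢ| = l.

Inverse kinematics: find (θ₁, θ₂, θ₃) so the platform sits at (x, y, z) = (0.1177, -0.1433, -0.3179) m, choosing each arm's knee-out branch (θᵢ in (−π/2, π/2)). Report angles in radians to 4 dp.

θ₁ = 0.2616, θ₂ = 1.3961, θ₃ = 0.5234

rotate P by −φ1: (0.1177, -0.1433, -0.3179)
  A cos θ + B sin θ = C:  0.0023·cos θ + -0.3179·sin θ = -0.0800
  γ=atan2(-0.3179,0.0023)=-1.5636;  ψ=arccos(-0.2516)=1.8252;  θ1=γ+ψ≈0.2616
φ2=120.0° → target in arm frame (-0.1830, -0.0303)
  A cos θ + B sin θ = C:  0.3030·cos θ + -0.3179·sin θ = -0.2604
  √(A²+B²)=0.4391;  θ2 = -0.8095+2.2055 ≈ 1.3961
arm 3 (φ=240.0°): x'=0.0653, y'=0.1736
  A=0.0547, B=-0.3179, C=(l²−L²−A²−y'²−z²)/(2L)=-0.1115
  √(A²+B²)=0.3226;  θ3 = -1.4002+1.9236 ≈ 0.5234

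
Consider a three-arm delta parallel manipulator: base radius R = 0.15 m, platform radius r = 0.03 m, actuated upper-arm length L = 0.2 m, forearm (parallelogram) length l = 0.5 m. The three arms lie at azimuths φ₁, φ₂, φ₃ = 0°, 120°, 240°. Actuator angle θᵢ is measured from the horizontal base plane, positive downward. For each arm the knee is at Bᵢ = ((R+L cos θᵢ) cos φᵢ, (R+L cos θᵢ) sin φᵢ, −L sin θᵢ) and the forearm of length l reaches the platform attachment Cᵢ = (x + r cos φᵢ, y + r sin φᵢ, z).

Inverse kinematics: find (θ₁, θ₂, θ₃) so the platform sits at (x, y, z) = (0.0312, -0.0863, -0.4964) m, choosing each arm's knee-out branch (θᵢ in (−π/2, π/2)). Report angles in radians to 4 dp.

θ₁ = 0.4365, θ₂ = 0.7854, θ₃ = 0.3491

rotate P by −φ1: (0.0312, -0.0863, -0.4964)
  A cos θ + B sin θ = C:  0.0888·cos θ + -0.4964·sin θ = -0.1294
  γ=atan2(-0.4964,0.0888)=-1.3938;  ψ=arccos(-0.2565)=1.8302;  θ1=γ+ψ≈0.4365
rotate P by −φ2: (-0.0903, 0.0161, -0.4964)
  e−x'=0.2103;  (l²−L²−(e−x')²−y'²−z²)/2L = -0.2023
  γ=atan2(-0.4964,0.2103)=-1.1700;  ψ=arccos(-0.3752)=1.9554;  θ2=γ+ψ≈0.7854
φ3=240.0° → target in arm frame (0.0591, 0.0702)
  A cos θ + B sin θ = C:  0.0609·cos θ + -0.4964·sin θ = -0.1126
  γ=atan2(-0.4964,0.0609)=-1.4488;  ψ=arccos(-0.2252)=1.7979;  θ3=γ+ψ≈0.3491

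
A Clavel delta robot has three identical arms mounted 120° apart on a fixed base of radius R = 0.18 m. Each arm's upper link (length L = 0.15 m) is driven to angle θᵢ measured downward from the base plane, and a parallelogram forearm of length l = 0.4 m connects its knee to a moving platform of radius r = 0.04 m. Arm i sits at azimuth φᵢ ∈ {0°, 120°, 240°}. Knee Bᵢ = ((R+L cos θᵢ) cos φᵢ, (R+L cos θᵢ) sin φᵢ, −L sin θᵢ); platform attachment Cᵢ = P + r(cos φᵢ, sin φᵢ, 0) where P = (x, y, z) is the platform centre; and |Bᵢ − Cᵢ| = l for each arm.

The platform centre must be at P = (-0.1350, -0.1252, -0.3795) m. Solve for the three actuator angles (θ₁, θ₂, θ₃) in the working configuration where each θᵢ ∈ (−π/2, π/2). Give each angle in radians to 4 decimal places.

θ₁ = 1.3965, θ₂ = 1.0474, θ₃ = -0.0001

φ1=0.0° → target in arm frame (-0.1350, -0.1252)
  A=0.2750, B=-0.3795, C=(l²−L²−A²−y'²−z²)/(2L)=-0.3261
  √(A²+B²)=0.4687;  θ1 = -0.9437+2.3402 ≈ 1.3965
φ2=120.0° → target in arm frame (-0.0409, 0.1795)
  A=0.1809, B=-0.3795, C=(l²−L²−A²−y'²−z²)/(2L)=-0.2383
  θ2 = atan2(B,A) + arccos(C/0.4204) = 1.0474
φ3=240.0° → target in arm frame (0.1759, -0.0543)
  e−x'=-0.0359;  (l²−L²−(e−x')²−y'²−z²)/2L = -0.0359
  γ=atan2(-0.3795,-0.0359)=-1.6652;  ψ=arccos(-0.0941)=1.6650;  θ3=γ+ψ≈-0.0001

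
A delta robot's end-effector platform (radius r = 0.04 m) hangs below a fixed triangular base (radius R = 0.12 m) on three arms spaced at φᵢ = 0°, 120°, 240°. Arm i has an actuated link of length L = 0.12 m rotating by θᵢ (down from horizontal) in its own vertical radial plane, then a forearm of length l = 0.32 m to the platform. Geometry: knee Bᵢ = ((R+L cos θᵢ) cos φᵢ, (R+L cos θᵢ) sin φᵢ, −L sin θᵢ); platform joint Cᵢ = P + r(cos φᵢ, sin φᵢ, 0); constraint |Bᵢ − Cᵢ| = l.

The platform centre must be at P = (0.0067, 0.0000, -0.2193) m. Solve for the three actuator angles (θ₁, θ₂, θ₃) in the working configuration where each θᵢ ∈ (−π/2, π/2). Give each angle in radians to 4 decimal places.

φ1=0.0° → target in arm frame (0.0067, 0.0000)
  A cos θ + B sin θ = C:  0.0733·cos θ + -0.2193·sin θ = 0.1439
  θ1 = atan2(B,A) + arccos(C/0.2312) = -0.3491
arm 2 (φ=120.0°): x'=-0.0033, y'=-0.0058
  e−x'=0.0833;  (l²−L²−(e−x')²−y'²−z²)/2L = 0.1372
  γ=atan2(-0.2193,0.0833)=-1.2076;  ψ=arccos(0.5848)=0.9462;  θ2=γ+ψ≈-0.2614
rotate P by −φ3: (-0.0034, 0.0058, -0.2193)
  A=0.0833, B=-0.2193, C=(l²−L²−A²−y'²−z²)/(2L)=0.1372
  √(A²+B²)=0.2346;  θ3 = -1.2076+0.9462 ≈ -0.2614

θ₁ = -0.3491, θ₂ = -0.2614, θ₃ = -0.2614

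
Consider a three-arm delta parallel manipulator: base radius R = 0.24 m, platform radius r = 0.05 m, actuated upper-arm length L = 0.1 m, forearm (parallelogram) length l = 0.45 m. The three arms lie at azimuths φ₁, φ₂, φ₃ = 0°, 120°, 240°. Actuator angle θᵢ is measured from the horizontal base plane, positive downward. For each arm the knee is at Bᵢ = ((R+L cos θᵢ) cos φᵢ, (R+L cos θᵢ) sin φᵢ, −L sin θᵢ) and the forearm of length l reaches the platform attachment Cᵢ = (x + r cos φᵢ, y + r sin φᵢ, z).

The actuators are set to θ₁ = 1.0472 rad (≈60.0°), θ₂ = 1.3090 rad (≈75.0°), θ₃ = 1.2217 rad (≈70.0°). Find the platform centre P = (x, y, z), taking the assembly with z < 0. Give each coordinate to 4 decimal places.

(0.0228, -0.0077, -0.4807)

S1 = (0.2400·cos0.0°, 0.2400·sin0.0°, -0.0866) = (0.2400, 0.0000, -0.0866)
φ2=120.0°: virtual centre (-0.1079, 0.1870, -0.0966), radius l
arm 3 at φ=240.0°: e+L cos θ3 = 0.2242;  S3 = (-0.1121, -0.1942, -0.0940)
eliminate P² terms by subtracting sphere 1 from 2 and 3
plane₁₂: -0.6959x+0.3739y+-0.0200z = -0.0092
det = 0.5335;  x = 0.0109+-0.0249z,  y = -0.0043+0.0072z
quadratic in z: (1.0007)z²+(0.1845)z+(-0.1425)=0, √Δ=0.7774 → z ∈ {-0.4807, 0.2962}; z = -0.4807 (taking z<0)
x = 0.0228, y = -0.0077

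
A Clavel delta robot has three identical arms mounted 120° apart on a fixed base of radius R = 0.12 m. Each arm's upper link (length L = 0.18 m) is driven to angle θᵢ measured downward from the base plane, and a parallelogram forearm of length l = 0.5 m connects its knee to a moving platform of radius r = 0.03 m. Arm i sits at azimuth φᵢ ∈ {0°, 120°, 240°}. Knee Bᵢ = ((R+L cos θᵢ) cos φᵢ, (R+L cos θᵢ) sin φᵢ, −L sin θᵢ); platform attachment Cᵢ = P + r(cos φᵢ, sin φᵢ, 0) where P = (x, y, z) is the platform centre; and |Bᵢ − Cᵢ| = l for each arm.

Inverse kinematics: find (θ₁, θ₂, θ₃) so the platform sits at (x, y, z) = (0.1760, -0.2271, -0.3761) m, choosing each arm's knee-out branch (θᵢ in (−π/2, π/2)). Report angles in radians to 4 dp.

θ₁ = -0.3488, θ₂ = 1.1347, θ₃ = -0.0869

φ1=0.0° → target in arm frame (0.1760, -0.2271)
  A cos θ + B sin θ = C:  -0.0860·cos θ + -0.3761·sin θ = 0.0477
  γ=atan2(-0.3761,-0.0860)=-1.7956;  ψ=arccos(0.1237)=1.4468;  θ1=γ+ψ≈-0.3488
φ2=120.0° → target in arm frame (-0.2847, -0.0389)
  e−x'=0.3747;  (l²−L²−(e−x')²−y'²−z²)/2L = -0.1826
  θ2 = atan2(B,A) + arccos(C/0.5309) = 1.1347
rotate P by −φ3: (0.1087, 0.2660, -0.3761)
  A=-0.0187, B=-0.3761, C=(l²−L²−A²−y'²−z²)/(2L)=0.0141
  √(A²+B²)=0.3766;  θ3 = -1.6204+1.5335 ≈ -0.0869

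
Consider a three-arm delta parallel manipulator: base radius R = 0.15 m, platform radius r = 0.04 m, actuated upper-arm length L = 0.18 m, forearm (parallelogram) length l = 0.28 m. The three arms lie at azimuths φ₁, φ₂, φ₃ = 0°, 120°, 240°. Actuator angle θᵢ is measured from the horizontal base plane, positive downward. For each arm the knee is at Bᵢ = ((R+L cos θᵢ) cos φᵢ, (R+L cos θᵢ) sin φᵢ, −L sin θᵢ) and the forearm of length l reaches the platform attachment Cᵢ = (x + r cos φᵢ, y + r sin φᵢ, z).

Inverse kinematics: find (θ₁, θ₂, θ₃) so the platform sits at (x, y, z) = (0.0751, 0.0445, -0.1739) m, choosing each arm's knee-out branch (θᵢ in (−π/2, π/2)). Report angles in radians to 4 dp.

arm 1 (φ=0.0°): x'=0.0751, y'=0.0445
  A=0.0349, B=-0.1739, C=(l²−L²−A²−y'²−z²)/(2L)=0.0349
  √(A²+B²)=0.1774;  θ1 = -1.3727+1.3728 ≈ 0.0001
arm 2 (φ=120.0°): x'=0.0010, y'=-0.0873
  A=0.1090, B=-0.1739, C=(l²−L²−A²−y'²−z²)/(2L)=-0.0104
  θ2 = atan2(B,A) + arccos(C/0.2052) = 0.6106
φ3=240.0° → target in arm frame (-0.0761, 0.0428)
  e−x'=0.1861;  (l²−L²−(e−x')²−y'²−z²)/2L = -0.0575
  √(A²+B²)=0.2547;  θ3 = -0.7516+1.7985 ≈ 1.0470

θ₁ = 0.0001, θ₂ = 0.6106, θ₃ = 1.0470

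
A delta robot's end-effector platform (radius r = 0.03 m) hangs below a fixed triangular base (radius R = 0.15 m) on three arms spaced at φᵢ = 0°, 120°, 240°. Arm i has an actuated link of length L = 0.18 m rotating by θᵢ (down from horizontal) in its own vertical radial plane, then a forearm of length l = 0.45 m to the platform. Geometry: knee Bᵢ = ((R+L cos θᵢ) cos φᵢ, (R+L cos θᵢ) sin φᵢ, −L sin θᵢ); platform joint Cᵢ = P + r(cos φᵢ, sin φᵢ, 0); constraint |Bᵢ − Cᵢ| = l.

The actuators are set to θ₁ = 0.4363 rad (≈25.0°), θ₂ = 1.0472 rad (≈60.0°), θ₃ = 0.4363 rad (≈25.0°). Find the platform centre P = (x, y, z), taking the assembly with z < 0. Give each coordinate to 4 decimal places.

arm 1 at φ=0.0°: ρ1 = 0.2831;  centre 1 = (0.2831, 0.0000, -0.0761)
centre 2 = (0.2100·cos120.0°, 0.2100·sin120.0°, -0.1559) = (-0.1050, 0.1819, -0.1559)
centre 3 = (0.2831·cos240.0°, 0.2831·sin240.0°, -0.0761) = (-0.1416, -0.2452, -0.0761)
eliminate P² terms by subtracting sphere 1 from 2 and 3
linear system: -0.7763x+0.3637y = -0.0176−-0.1596z; -0.8494x+-0.4904y = 0.0000−0.0000z
Cramer: x(z) = 0.0125-0.1135z;  y(z) = -0.0216+0.1966z
into |P−centre ₁|² = l²: 1.0515z² + 0.2051z + -0.1230 = 0;  Δ = 0.5594;  z = -0.4531 or 0.2581 → z<0 root = -0.4531
x = 0.0639, y = -0.1107

(0.0639, -0.1107, -0.4531)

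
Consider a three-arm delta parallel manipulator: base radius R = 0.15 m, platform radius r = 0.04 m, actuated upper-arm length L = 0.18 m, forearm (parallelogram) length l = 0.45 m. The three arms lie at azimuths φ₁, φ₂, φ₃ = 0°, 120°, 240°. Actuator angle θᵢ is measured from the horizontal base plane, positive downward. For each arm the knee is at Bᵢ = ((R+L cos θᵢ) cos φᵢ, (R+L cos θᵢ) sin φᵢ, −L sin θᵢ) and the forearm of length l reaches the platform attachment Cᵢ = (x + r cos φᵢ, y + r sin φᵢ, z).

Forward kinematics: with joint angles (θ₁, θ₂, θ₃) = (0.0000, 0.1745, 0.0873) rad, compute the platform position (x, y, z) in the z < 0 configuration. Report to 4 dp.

O1 = (0.2900·cos0.0°, 0.2900·sin0.0°, 0.0000) = (0.2900, 0.0000, 0.0000)
φ2=120.0°: virtual centre (-0.1436, 0.2488, -0.0313), radius l
φ3=240.0°: virtual centre (-0.1447, -0.2506, -0.0157), radius l
|O₂|²−|O₁|² = -0.0006;  |O₃|²−|O₁|² = -0.0002
plane₁₂: -0.8673x+0.4976y+-0.0625z = -0.0006
Cramer: x(z) = 0.0004-0.0541z;  y(z) = -0.0005+0.0313z
sphere 1 gives Az²+Bz+C=0 with A=1.0039, B=0.0313, C=-0.1187;  B²−4AC=0.4774;  roots -0.3597, 0.3285;  negative root z = -0.3597
x = 0.0199, y = -0.0117

(0.0199, -0.0117, -0.3597)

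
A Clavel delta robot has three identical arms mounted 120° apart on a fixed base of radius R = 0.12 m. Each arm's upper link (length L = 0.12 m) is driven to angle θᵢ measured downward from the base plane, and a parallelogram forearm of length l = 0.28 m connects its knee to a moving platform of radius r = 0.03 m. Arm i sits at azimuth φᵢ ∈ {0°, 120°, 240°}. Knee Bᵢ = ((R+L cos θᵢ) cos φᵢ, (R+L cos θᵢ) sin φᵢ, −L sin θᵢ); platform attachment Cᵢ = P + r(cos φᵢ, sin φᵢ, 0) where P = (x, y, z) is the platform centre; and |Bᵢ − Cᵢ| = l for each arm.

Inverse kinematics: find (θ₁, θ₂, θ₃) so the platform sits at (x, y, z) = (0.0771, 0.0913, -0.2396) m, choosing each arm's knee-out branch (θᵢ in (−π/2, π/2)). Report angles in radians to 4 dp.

φ1=0.0° → target in arm frame (0.0771, 0.0913)
  A=0.0129, B=-0.2396, C=(l²−L²−A²−y'²−z²)/(2L)=-0.0080
  θ1 = atan2(B,A) + arccos(C/0.2399) = 0.0870
rotate P by −φ2: (0.0405, -0.1124, -0.2396)
  A=0.0495, B=-0.2396, C=(l²−L²−A²−y'²−z²)/(2L)=-0.0354
  θ2 = atan2(B,A) + arccos(C/0.2447) = 0.3488
φ3=240.0° → target in arm frame (-0.1176, 0.0211)
  e−x'=0.2076;  (l²−L²−(e−x')²−y'²−z²)/2L = -0.1540
  √(A²+B²)=0.3170;  θ3 = -0.8568+2.0780 ≈ 1.2212

θ₁ = 0.0870, θ₂ = 0.3488, θ₃ = 1.2212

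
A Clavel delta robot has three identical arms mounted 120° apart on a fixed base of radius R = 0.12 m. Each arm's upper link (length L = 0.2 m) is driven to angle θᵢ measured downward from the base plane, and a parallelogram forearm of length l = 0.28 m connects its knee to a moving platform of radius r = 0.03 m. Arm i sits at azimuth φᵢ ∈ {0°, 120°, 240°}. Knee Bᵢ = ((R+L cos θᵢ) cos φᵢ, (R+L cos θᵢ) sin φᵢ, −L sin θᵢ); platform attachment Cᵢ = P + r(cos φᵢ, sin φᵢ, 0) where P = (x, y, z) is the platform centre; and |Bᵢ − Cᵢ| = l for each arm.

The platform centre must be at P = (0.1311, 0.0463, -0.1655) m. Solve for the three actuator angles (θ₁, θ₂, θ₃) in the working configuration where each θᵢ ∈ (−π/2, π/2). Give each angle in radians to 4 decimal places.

rotate P by −φ1: (0.1311, 0.0463, -0.1655)
  A=-0.0411, B=-0.1655, C=(l²−L²−A²−y'²−z²)/(2L)=0.0179
  √(A²+B²)=0.1705;  θ1 = -1.8142+1.4654 ≈ -0.3488
φ2=120.0° → target in arm frame (-0.0255, -0.1367)
  e−x'=0.1155;  (l²−L²−(e−x')²−y'²−z²)/2L = -0.0525
  √(A²+B²)=0.2018;  θ2 = -0.9617+1.8340 ≈ 0.8723
φ3=240.0° → target in arm frame (-0.1056, 0.0904)
  e−x'=0.1956;  (l²−L²−(e−x')²−y'²−z²)/2L = -0.0886
  √(A²+B²)=0.2563;  θ3 = -0.7021+1.9238 ≈ 1.2217

θ₁ = -0.3488, θ₂ = 0.8723, θ₃ = 1.2217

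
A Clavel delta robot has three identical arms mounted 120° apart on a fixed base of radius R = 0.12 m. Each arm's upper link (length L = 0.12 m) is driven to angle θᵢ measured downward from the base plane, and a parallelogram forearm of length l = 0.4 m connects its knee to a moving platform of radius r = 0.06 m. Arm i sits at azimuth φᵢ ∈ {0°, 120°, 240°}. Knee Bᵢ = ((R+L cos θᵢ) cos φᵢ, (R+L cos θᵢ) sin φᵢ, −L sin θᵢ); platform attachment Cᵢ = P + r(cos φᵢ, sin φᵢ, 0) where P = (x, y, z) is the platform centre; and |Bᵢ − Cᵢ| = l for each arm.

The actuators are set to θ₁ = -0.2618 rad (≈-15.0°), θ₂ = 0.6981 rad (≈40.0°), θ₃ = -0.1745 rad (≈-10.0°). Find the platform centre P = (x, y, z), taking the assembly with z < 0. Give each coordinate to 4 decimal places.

φ1=0.0°: virtual centre (0.1759, 0.0000, 0.0311), radius l
arm 2 at φ=120.0°: ρ2 = 0.1519;  S2 = (-0.0760, 0.1316, -0.0771)
φ3=240.0°: virtual centre (-0.0891, -0.1543, 0.0208), radius l
subtract pairs → two planes through P
plane₁₂: -0.5037x+0.2631y+-0.2164z = -0.0029
Cramer: x(z) = 0.0028-0.2447z;  y(z) = -0.0056+0.3539z
sphere 1 gives Az²+Bz+C=0 with A=1.1851, B=0.0186, C=-0.1290;  B²−4AC=0.6120;  roots -0.3379, 0.3222;  negative root z = -0.3379
x = 0.0854, y = -0.1252

(0.0854, -0.1252, -0.3379)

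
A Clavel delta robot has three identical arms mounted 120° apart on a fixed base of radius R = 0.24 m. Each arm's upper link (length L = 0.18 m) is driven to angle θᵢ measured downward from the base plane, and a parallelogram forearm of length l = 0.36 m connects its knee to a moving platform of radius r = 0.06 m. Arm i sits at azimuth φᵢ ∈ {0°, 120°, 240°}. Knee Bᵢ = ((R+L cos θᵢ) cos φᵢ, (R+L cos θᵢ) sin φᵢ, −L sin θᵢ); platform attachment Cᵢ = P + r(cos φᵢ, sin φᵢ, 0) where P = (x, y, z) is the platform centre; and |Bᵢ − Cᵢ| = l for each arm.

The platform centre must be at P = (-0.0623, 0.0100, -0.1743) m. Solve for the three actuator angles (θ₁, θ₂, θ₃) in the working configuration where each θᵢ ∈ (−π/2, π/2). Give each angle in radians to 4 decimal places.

θ₁ = 0.8726, θ₂ = 0.0878, θ₃ = 0.2618

φ1=0.0° → target in arm frame (-0.0623, 0.0100)
  A cos θ + B sin θ = C:  0.2423·cos θ + -0.1743·sin θ = 0.0223
  γ=atan2(-0.1743,0.2423)=-0.6236;  ψ=arccos(0.0745)=1.4962;  θ1=γ+ψ≈0.8726
arm 2 (φ=120.0°): x'=0.0398, y'=0.0490
  A=0.1402, B=-0.1743, C=(l²−L²−A²−y'²−z²)/(2L)=0.1244
  γ=atan2(-0.1743,0.1402)=-0.8934;  ψ=arccos(0.5560)=0.9813;  θ2=γ+ψ≈0.0878
φ3=240.0° → target in arm frame (0.0225, -0.0590)
  A=0.1575, B=-0.1743, C=(l²−L²−A²−y'²−z²)/(2L)=0.1070
  θ3 = atan2(B,A) + arccos(C/0.2349) = 0.2618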